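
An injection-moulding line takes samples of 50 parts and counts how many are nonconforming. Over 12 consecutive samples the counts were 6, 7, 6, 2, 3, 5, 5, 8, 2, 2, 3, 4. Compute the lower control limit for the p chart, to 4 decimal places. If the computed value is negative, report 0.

0.0000

p̄ = Σdᵢ / (k·n) = 53 / (12 × 50) = 0.08833
LCL = p̄ − 3·√(p̄(1−p̄)/n) = 0.08833 − 3 × 0.04013 = -0.03206 → 0 (negative, so LCL = 0)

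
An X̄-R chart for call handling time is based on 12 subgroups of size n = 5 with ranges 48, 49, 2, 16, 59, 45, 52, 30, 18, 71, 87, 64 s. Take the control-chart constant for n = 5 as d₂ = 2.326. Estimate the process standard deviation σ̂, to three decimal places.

19.382

R̄ = (48 + 49 + 2 + 16 + 59 + 45 + 52 + 30 + 18 + 71 + 87 + 64) / 12 = 45.0833
σ̂ = R̄ / d₂ = 45.0833 / 2.326 = 19.3823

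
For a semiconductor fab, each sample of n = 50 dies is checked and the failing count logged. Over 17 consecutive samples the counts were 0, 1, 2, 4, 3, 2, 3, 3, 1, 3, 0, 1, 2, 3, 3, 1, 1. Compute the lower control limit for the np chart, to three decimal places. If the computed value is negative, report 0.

p̄ = Σdᵢ / (k·n) = 33 / (17 × 50) = 0.03882
LCL = np̄ − 3·√(np̄(1−p̄)) = 1.9412 − 3 × 1.3659 = -2.1567 → 0 (negative, so LCL = 0)

0.000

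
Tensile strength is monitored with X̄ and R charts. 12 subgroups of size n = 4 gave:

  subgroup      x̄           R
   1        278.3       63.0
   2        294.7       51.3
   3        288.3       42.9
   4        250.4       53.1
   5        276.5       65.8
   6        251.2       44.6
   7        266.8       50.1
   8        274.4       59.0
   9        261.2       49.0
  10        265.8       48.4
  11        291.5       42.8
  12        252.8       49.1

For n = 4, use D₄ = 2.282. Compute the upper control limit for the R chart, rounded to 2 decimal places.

117.73

R̄ = (63.0 + 51.3 + 42.9 + 53.1 + 65.8 + 44.6 + 50.1 + 59.0 + 49.0 + 48.4 + 42.8 + 49.1) / 12 = 619.1000 / 12 = 51.5917
UCL_R = D₄·R̄ = 2.282 × 51.5917 = 117.7322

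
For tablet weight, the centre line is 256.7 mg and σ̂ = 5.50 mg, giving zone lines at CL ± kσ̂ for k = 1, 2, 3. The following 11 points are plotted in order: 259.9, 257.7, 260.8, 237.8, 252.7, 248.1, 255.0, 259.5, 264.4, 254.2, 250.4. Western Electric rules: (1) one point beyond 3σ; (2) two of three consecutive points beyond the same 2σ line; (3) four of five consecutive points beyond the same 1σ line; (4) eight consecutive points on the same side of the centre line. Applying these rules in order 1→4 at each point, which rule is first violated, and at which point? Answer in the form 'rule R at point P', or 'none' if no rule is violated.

rule 1 at point 4

Zone of each point (C = within 1σ̂, B = 1σ̂–2σ̂, A = 2σ̂–3σ̂, * = beyond 3σ̂; sign = side of CL): 1:+C, 2:+C, 3:+C, 4:-*, 5:-C, 6:-B, 7:-C, 8:+C, 9:+B, 10:-C, 11:-B
Rule 1 (one point beyond the 3σ limits) is satisfied at point 4.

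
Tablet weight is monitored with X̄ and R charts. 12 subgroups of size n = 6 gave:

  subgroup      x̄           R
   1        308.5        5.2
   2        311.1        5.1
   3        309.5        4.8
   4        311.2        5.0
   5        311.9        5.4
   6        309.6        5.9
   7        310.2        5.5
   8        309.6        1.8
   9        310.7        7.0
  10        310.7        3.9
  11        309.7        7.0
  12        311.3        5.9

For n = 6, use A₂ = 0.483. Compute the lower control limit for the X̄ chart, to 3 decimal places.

X̄̄ = (308.5 + 311.1 + 309.5 + 311.2 + 311.9 + 309.6 + 310.2 + 309.6 + 310.7 + 310.7 + 309.7 + 311.3) / 12 = 3724.0000 / 12 = 310.3333
R̄ = (5.2 + 5.1 + 4.8 + 5.0 + 5.4 + 5.9 + 5.5 + 1.8 + 7.0 + 3.9 + 7.0 + 5.9) / 12 = 62.5000 / 12 = 5.2083
LCL = X̄̄ − A₂·R̄ = 310.3333 − 0.483 × 5.2083 = 307.8177

307.818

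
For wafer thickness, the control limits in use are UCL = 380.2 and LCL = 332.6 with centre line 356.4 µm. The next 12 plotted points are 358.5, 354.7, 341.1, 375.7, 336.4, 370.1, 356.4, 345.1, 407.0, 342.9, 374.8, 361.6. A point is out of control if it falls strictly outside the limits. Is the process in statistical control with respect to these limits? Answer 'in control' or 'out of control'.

Compare each point to [332.6, 380.2]: sample 9 = 407.0 > UCL.

out of control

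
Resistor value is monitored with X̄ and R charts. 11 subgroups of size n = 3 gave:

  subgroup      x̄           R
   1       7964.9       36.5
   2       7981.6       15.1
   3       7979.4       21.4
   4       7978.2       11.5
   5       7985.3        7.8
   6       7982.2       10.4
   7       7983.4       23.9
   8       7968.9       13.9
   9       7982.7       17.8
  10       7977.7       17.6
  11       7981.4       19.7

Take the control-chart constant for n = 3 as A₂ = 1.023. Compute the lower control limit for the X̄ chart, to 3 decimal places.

X̄̄ = (7964.9 + 7981.6 + 7979.4 + 7978.2 + 7985.3 + 7982.2 + 7983.4 + 7968.9 + 7982.7 + 7977.7 + 7981.4) / 11 = 87765.7000 / 11 = 7978.7000
R̄ = (36.5 + 15.1 + 21.4 + 11.5 + 7.8 + 10.4 + 23.9 + 13.9 + 17.8 + 17.6 + 19.7) / 11 = 195.6000 / 11 = 17.7818
LCL = X̄̄ − A₂·R̄ = 7978.7000 − 1.023 × 17.7818 = 7960.5092

7960.509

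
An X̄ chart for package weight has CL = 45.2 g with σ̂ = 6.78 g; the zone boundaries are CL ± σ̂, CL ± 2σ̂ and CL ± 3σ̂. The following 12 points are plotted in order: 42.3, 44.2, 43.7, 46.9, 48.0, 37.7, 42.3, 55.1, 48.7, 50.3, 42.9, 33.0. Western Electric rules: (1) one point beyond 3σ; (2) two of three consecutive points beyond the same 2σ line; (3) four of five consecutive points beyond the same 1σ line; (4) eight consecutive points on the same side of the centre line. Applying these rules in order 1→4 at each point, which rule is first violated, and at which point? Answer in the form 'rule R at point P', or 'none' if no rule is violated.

none

Zone of each point (C = within 1σ̂, B = 1σ̂–2σ̂, A = 2σ̂–3σ̂, * = beyond 3σ̂; sign = side of CL): 1:-C, 2:-C, 3:-C, 4:+C, 5:+C, 6:-B, 7:-C, 8:+B, 9:+C, 10:+C, 11:-C, 12:-B
No rule fires across all 12 points.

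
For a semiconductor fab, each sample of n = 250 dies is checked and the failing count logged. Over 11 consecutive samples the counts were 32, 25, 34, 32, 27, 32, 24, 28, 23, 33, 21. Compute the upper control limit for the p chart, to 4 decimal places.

p̄ = Σdᵢ / (k·n) = 311 / (11 × 250) = 0.11309
UCL = p̄ + 3·√(p̄(1−p̄)/n) = 0.11309 + 3 × √(0.11309×0.88691/250) = 0.11309 + 3 × 0.02003 = 0.17318

0.1732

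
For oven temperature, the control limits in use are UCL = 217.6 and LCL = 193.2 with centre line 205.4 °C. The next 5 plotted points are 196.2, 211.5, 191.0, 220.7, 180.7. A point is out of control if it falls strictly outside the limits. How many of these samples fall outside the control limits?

Compare each point to [193.2, 217.6]: sample 3 = 191.0 < LCL; sample 4 = 220.7 > UCL; sample 5 = 180.7 < LCL.

3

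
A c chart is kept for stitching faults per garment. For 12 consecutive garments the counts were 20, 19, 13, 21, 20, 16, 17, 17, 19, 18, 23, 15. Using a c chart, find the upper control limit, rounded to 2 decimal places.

30.95

c̄ = (20 + 19 + 13 + 21 + 20 + 16 + 17 + 17 + 19 + 18 + 23 + 15) / 12 = 218 / 12 = 18.1667
UCL = c̄ + 3√c̄ = 18.1667 + 3 × √18.1667 = 18.1667 + 3 × 4.2622 = 30.9534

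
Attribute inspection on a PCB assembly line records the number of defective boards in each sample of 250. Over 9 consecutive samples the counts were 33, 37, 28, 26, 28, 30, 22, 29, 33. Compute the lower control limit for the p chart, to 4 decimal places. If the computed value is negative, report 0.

0.0570

p̄ = Σdᵢ / (k·n) = 266 / (9 × 250) = 0.11822
LCL = p̄ − 3·√(p̄(1−p̄)/n) = 0.11822 − 3 × 0.02042 = 0.05696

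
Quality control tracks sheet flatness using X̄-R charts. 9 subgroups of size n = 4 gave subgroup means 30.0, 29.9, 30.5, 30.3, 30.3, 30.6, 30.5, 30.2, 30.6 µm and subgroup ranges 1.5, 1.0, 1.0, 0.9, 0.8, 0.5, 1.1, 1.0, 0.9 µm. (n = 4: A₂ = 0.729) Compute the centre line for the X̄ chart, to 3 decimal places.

30.322

X̄̄ = (30.0 + 29.9 + 30.5 + 30.3 + 30.3 + 30.6 + 30.5 + 30.2 + 30.6) / 9 = 272.9000 / 9 = 30.3222
CL = X̄̄ = 30.3222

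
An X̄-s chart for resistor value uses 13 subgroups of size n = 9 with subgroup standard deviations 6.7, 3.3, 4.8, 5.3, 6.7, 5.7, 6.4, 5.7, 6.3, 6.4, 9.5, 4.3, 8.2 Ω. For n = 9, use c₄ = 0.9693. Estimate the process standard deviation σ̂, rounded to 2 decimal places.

s̄ = (6.7 + 3.3 + 4.8 + 5.3 + 6.7 + 5.7 + 6.4 + 5.7 + 6.3 + 6.4 + 9.5 + 4.3 + 8.2) / 13 = 6.1000
σ̂ = s̄ / c₄ = 6.1000 / 0.9693 = 6.2932

6.29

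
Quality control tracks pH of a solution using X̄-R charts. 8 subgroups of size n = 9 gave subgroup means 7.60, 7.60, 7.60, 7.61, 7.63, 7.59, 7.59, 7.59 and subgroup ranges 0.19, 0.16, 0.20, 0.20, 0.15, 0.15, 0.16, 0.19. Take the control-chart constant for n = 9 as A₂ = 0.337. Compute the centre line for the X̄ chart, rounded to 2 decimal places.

X̄̄ = (7.60 + 7.60 + 7.60 + 7.61 + 7.63 + 7.59 + 7.59 + 7.59) / 8 = 60.8100 / 8 = 7.6013
CL = X̄̄ = 7.6013

7.60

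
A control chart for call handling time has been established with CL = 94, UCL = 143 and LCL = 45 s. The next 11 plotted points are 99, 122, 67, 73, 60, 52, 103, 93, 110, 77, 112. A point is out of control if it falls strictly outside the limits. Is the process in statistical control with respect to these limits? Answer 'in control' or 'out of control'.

All 11 points lie within [45, 143].

in control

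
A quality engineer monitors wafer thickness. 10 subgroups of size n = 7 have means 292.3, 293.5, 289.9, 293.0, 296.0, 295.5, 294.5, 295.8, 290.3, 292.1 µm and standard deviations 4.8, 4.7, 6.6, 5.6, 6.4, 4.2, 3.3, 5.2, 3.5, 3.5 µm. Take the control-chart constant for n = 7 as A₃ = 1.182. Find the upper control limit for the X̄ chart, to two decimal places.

X̄̄ = (292.3 + 293.5 + 289.9 + 293.0 + 296.0 + 295.5 + 294.5 + 295.8 + 290.3 + 292.1) / 10 = 293.2900
s̄ = (4.8 + 4.7 + 6.6 + 5.6 + 6.4 + 4.2 + 3.3 + 5.2 + 3.5 + 3.5) / 10 = 4.7800
UCL = X̄̄ + A₃·s̄ = 293.2900 + 1.182 × 4.7800 = 298.9400

298.94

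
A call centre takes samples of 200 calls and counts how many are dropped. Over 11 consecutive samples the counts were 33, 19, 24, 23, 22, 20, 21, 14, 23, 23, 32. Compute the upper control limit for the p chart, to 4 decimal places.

p̄ = Σdᵢ / (k·n) = 254 / (11 × 200) = 0.11545
UCL = p̄ + 3·√(p̄(1−p̄)/n) = 0.11545 + 3 × √(0.11545×0.88455/200) = 0.11545 + 3 × 0.02260 = 0.18325

0.1832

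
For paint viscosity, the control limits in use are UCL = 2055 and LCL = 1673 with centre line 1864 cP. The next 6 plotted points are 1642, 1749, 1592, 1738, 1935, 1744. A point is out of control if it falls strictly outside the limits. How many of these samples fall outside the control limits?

2

Compare each point to [1673, 2055]: sample 1 = 1642 < LCL; sample 3 = 1592 < LCL.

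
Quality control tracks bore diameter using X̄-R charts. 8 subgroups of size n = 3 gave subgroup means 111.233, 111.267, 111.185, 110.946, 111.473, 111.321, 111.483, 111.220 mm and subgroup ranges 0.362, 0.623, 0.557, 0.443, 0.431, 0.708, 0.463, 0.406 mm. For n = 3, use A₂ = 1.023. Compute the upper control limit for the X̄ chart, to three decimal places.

X̄̄ = (111.233 + 111.267 + 111.185 + 110.946 + 111.473 + 111.321 + 111.483 + 111.220) / 8 = 890.1280 / 8 = 111.2660
R̄ = (0.362 + 0.623 + 0.557 + 0.443 + 0.431 + 0.708 + 0.463 + 0.406) / 8 = 3.9930 / 8 = 0.4991
UCL = X̄̄ + A₂·R̄ = 111.2660 + 1.023 × 0.4991 = 111.7766

111.777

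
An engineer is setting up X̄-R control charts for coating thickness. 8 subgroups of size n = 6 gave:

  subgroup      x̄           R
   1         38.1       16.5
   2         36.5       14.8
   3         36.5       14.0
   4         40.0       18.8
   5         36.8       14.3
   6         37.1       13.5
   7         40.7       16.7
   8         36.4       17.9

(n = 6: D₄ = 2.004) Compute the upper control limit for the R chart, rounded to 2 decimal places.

R̄ = (16.5 + 14.8 + 14.0 + 18.8 + 14.3 + 13.5 + 16.7 + 17.9) / 8 = 126.5000 / 8 = 15.8125
UCL_R = D₄·R̄ = 2.004 × 15.8125 = 31.6883

31.69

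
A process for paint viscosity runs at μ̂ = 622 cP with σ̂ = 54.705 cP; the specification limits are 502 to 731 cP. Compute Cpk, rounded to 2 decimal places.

0.66

Cpu = (USL − μ̂) / (3σ̂) = (731 − 622) / (3 × 54.705) = 0.6642; Cpl = (μ̂ − LSL) / (3σ̂) = (622 − 502) / (3 × 54.705) = 0.7312; Cpk = min(Cpu, Cpl) = 0.6642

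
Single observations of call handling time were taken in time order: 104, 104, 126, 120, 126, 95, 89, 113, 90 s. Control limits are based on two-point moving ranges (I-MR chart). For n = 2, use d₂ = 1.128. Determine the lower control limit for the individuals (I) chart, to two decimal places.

X̄ = (104 + 104 + 126 + 120 + 126 + 95 + 89 + 113 + 90) / 9 = 107.4444
Moving ranges: 0, 22, 6, 6, 31, 6, 24, 23; M̄R̄ = 118.0000 / 8 = 14.7500
LCL = X̄ − 3·M̄R̄/d₂ = 107.4444 − 3 × 14.7500 / 1.128 = 68.2157

68.22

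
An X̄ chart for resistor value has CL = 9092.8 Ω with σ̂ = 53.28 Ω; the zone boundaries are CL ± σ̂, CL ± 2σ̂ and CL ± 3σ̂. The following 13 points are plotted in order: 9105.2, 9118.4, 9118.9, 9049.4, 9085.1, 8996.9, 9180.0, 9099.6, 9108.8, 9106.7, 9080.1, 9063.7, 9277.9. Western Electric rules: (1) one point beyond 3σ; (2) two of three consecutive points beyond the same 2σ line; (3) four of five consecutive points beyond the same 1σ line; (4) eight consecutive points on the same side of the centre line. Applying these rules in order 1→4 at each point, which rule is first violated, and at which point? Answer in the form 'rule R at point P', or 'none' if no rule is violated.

Zone of each point (C = within 1σ̂, B = 1σ̂–2σ̂, A = 2σ̂–3σ̂, * = beyond 3σ̂; sign = side of CL): 1:+C, 2:+C, 3:+C, 4:-C, 5:-C, 6:-B, 7:+B, 8:+C, 9:+C, 10:+C, 11:-C, 12:-C, 13:+*
Rule 1 (one point beyond the 3σ limits) is satisfied at point 13.

rule 1 at point 13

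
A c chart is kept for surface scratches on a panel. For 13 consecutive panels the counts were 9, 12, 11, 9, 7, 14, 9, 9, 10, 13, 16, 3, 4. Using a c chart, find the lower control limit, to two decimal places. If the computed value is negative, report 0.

0.35

c̄ = (9 + 12 + 11 + 9 + 7 + 14 + 9 + 9 + 10 + 13 + 16 + 3 + 4) / 13 = 126 / 13 = 9.6923
LCL = c̄ − 3√c̄ = 9.6923 − 3 × 3.1132 = 0.3526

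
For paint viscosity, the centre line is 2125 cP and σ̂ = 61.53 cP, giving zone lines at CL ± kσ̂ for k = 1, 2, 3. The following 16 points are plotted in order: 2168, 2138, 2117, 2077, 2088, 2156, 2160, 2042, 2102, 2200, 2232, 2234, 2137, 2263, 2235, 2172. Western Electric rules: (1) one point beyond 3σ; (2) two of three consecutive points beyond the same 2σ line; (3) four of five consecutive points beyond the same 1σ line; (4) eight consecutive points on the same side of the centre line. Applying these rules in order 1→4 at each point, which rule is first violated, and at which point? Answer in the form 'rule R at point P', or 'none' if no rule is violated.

Zone of each point (C = within 1σ̂, B = 1σ̂–2σ̂, A = 2σ̂–3σ̂, * = beyond 3σ̂; sign = side of CL): 1:+C, 2:+C, 3:-C, 4:-C, 5:-C, 6:+C, 7:+C, 8:-B, 9:-C, 10:+B, 11:+B, 12:+B, 13:+C, 14:+A, 15:+B, 16:+C
Rule 3 (four of five consecutive points beyond the same 1σ limit) is satisfied at point 14.

rule 3 at point 14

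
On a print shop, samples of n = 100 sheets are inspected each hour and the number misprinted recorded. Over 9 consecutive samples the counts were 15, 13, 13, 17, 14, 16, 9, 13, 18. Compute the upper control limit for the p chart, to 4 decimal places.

p̄ = Σdᵢ / (k·n) = 128 / (9 × 100) = 0.14222
UCL = p̄ + 3·√(p̄(1−p̄)/n) = 0.14222 + 3 × √(0.14222×0.85778/100) = 0.14222 + 3 × 0.03493 = 0.24701

0.2470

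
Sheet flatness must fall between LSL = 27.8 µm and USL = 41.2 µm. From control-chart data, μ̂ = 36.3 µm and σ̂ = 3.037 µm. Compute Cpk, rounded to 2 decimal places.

Cpu = (USL − μ̂) / (3σ̂) = (41.2 − 36.3) / (3 × 3.037) = 0.5378; Cpl = (μ̂ − LSL) / (3σ̂) = (36.3 − 27.8) / (3 × 3.037) = 0.9329; Cpk = min(Cpu, Cpl) = 0.5378

0.54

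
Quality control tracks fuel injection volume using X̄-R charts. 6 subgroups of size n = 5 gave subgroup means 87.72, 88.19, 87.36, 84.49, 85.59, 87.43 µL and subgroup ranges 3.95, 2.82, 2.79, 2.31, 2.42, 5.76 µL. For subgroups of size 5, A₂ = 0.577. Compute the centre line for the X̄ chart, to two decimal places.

X̄̄ = (87.72 + 88.19 + 87.36 + 84.49 + 85.59 + 87.43) / 6 = 520.7800 / 6 = 86.7967
CL = X̄̄ = 86.7967

86.80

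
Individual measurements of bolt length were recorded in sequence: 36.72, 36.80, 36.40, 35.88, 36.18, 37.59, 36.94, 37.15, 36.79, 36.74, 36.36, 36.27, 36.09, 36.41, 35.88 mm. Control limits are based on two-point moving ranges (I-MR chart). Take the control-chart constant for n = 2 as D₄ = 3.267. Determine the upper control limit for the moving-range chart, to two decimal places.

Moving ranges: 0.08, 0.40, 0.52, 0.30, 1.41, 0.65, 0.21, 0.36, 0.05, 0.38, 0.09, 0.18, 0.32, 0.53; M̄R̄ = 5.4800 / 14 = 0.3914
UCL_MR = D₄·M̄R̄ = 3.267 × 0.3914 = 1.2788

1.28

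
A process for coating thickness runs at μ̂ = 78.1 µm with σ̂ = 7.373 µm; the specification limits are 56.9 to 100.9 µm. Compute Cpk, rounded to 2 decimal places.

0.96

Cpu = (USL − μ̂) / (3σ̂) = (100.9 − 78.1) / (3 × 7.373) = 1.0308; Cpl = (μ̂ − LSL) / (3σ̂) = (78.1 − 56.9) / (3 × 7.373) = 0.9585; Cpk = min(Cpu, Cpl) = 0.9585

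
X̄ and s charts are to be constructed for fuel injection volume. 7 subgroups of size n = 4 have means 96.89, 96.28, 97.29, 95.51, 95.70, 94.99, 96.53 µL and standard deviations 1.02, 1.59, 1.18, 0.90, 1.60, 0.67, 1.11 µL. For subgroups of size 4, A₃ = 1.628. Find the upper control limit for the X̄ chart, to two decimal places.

X̄̄ = (96.89 + 96.28 + 97.29 + 95.51 + 95.70 + 94.99 + 96.53) / 7 = 96.1700
s̄ = (1.02 + 1.59 + 1.18 + 0.90 + 1.60 + 0.67 + 1.11) / 7 = 1.1529
UCL = X̄̄ + A₃·s̄ = 96.1700 + 1.628 × 1.1529 = 98.0469

98.05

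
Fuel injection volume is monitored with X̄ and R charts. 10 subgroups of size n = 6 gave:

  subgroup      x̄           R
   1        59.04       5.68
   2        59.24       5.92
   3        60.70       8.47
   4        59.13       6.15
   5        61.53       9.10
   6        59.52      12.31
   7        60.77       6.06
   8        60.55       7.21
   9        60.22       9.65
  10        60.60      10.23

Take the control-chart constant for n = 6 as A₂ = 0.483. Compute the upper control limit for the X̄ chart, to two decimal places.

X̄̄ = (59.04 + 59.24 + 60.70 + 59.13 + 61.53 + 59.52 + 60.77 + 60.55 + 60.22 + 60.60) / 10 = 601.3000 / 10 = 60.1300
R̄ = (5.68 + 5.92 + 8.47 + 6.15 + 9.10 + 12.31 + 6.06 + 7.21 + 9.65 + 10.23) / 10 = 80.7800 / 10 = 8.0780
UCL = X̄̄ + A₂·R̄ = 60.1300 + 0.483 × 8.0780 = 64.0317

64.03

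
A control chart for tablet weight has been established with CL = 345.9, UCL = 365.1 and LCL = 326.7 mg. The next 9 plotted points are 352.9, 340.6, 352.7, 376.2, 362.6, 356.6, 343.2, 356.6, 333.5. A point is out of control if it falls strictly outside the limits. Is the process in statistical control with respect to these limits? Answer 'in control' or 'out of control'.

Compare each point to [326.7, 365.1]: sample 4 = 376.2 > UCL.

out of control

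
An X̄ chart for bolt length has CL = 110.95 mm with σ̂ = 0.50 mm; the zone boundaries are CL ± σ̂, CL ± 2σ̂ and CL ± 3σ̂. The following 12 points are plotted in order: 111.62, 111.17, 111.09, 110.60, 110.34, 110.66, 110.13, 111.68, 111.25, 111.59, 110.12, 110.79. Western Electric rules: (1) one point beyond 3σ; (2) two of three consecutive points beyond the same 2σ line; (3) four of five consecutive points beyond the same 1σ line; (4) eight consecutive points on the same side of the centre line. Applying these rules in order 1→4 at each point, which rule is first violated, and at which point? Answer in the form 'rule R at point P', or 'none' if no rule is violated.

none

Zone of each point (C = within 1σ̂, B = 1σ̂–2σ̂, A = 2σ̂–3σ̂, * = beyond 3σ̂; sign = side of CL): 1:+B, 2:+C, 3:+C, 4:-C, 5:-B, 6:-C, 7:-B, 8:+B, 9:+C, 10:+B, 11:-B, 12:-C
No rule fires across all 12 points.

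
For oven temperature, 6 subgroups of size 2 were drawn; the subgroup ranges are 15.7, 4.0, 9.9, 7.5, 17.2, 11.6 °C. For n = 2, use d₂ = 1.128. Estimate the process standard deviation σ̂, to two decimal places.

9.74

R̄ = (15.7 + 4.0 + 9.9 + 7.5 + 17.2 + 11.6) / 6 = 10.9833
σ̂ = R̄ / d₂ = 10.9833 / 1.128 = 9.7370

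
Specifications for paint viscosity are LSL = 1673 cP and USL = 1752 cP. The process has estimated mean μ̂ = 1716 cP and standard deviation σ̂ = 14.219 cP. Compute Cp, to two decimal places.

Cp = (USL − LSL) / (6σ̂) = (1752 − 1673) / (6 × 14.219) = 79.0000 / 85.3140 = 0.9260

0.93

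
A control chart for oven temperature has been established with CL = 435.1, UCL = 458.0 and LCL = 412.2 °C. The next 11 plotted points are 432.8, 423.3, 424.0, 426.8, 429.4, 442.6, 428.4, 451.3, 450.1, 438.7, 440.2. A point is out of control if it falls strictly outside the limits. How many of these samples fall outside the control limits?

0

All 11 points lie within [412.2, 458.0].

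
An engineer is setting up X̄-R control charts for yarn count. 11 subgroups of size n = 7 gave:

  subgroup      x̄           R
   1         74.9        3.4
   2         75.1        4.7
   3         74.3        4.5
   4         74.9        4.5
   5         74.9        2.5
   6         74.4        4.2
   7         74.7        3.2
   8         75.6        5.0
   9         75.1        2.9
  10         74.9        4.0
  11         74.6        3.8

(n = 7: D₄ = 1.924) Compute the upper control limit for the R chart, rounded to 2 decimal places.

7.47

R̄ = (3.4 + 4.7 + 4.5 + 4.5 + 2.5 + 4.2 + 3.2 + 5.0 + 2.9 + 4.0 + 3.8) / 11 = 42.7000 / 11 = 3.8818
UCL_R = D₄·R̄ = 1.924 × 3.8818 = 7.4686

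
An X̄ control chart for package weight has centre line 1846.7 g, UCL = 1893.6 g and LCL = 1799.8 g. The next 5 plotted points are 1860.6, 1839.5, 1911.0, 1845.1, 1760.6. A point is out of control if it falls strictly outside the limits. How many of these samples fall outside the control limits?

Compare each point to [1799.8, 1893.6]: sample 3 = 1911.0 > UCL; sample 5 = 1760.6 < LCL.

2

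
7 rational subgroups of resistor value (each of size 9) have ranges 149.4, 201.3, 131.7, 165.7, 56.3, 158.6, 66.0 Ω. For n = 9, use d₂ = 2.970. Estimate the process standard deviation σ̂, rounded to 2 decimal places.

44.68

R̄ = (149.4 + 201.3 + 131.7 + 165.7 + 56.3 + 158.6 + 66.0) / 7 = 132.7143
σ̂ = R̄ / d₂ = 132.7143 / 2.970 = 44.6849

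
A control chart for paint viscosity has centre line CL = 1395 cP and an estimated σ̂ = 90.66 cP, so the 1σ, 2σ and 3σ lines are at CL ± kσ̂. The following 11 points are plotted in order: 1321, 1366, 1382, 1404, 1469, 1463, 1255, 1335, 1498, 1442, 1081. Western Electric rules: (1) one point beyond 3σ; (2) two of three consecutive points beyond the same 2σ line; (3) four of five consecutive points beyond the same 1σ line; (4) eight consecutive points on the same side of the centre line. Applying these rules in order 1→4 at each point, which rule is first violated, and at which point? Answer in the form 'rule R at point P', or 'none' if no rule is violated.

rule 1 at point 11

Zone of each point (C = within 1σ̂, B = 1σ̂–2σ̂, A = 2σ̂–3σ̂, * = beyond 3σ̂; sign = side of CL): 1:-C, 2:-C, 3:-C, 4:+C, 5:+C, 6:+C, 7:-B, 8:-C, 9:+B, 10:+C, 11:-*
Rule 1 (one point beyond the 3σ limits) is satisfied at point 11.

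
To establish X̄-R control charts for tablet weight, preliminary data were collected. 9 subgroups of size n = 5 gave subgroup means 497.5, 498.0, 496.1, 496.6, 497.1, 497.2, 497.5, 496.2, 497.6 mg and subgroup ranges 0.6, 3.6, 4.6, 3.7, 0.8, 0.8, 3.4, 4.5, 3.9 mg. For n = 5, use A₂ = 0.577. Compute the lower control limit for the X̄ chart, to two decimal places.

X̄̄ = (497.5 + 498.0 + 496.1 + 496.6 + 497.1 + 497.2 + 497.5 + 496.2 + 497.6) / 9 = 4473.8000 / 9 = 497.0889
R̄ = (0.6 + 3.6 + 4.6 + 3.7 + 0.8 + 0.8 + 3.4 + 4.5 + 3.9) / 9 = 25.9000 / 9 = 2.8778
LCL = X̄̄ − A₂·R̄ = 497.0889 − 0.577 × 2.8778 = 495.4284

495.43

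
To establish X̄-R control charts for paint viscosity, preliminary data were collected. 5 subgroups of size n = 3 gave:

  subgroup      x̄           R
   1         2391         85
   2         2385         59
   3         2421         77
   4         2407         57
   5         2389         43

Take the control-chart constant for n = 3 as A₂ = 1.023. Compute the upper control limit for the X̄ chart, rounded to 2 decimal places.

X̄̄ = (2391 + 2385 + 2421 + 2407 + 2389) / 5 = 11993.0000 / 5 = 2398.6000
R̄ = (85 + 59 + 77 + 57 + 43) / 5 = 321.0000 / 5 = 64.2000
UCL = X̄̄ + A₂·R̄ = 2398.6000 + 1.023 × 64.2000 = 2464.2766

2464.28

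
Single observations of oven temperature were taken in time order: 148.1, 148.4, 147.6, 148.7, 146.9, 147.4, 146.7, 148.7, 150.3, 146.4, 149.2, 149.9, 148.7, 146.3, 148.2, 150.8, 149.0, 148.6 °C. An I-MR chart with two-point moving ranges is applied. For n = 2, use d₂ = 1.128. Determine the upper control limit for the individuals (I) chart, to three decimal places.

152.474

X̄ = (148.1 + 148.4 + 147.6 + 148.7 + 146.9 + 147.4 + 146.7 + 148.7 + 150.3 + 146.4 + 149.2 + 149.9 + 148.7 + 146.3 + 148.2 + 150.8 + 149.0 + 148.6) / 18 = 148.3278
Moving ranges: 0.3, 0.8, 1.1, 1.8, 0.5, 0.7, 2.0, 1.6, 3.9, 2.8, 0.7, 1.2, 2.4, 1.9, 2.6, 1.8, 0.4; M̄R̄ = 26.5000 / 17 = 1.5588
UCL = X̄ + 3·M̄R̄/d₂ = 148.3278 + 3 × 1.5588 / 1.128 = 152.4736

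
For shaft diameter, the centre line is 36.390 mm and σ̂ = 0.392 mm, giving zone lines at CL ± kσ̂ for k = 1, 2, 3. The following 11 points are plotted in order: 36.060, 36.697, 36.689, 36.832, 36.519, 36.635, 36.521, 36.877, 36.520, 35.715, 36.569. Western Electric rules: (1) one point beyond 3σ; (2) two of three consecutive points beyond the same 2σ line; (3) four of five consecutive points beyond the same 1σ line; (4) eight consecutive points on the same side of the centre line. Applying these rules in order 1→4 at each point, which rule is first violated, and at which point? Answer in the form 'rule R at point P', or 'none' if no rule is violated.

rule 4 at point 9

Zone of each point (C = within 1σ̂, B = 1σ̂–2σ̂, A = 2σ̂–3σ̂, * = beyond 3σ̂; sign = side of CL): 1:-C, 2:+C, 3:+C, 4:+B, 5:+C, 6:+C, 7:+C, 8:+B, 9:+C, 10:-B, 11:+C
Rule 4 (eight consecutive points on the same side of the centre line) is satisfied at point 9.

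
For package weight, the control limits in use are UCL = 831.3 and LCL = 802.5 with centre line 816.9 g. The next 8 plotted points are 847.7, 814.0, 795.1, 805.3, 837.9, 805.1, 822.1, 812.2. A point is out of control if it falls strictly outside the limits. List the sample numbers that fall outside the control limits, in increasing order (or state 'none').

1, 3, 5

Compare each point to [802.5, 831.3]: sample 1 = 847.7 > UCL; sample 3 = 795.1 < LCL; sample 5 = 837.9 > UCL.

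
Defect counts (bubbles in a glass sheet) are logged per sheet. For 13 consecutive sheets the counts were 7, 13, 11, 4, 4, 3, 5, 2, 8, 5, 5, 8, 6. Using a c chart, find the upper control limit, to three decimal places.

13.719

c̄ = (7 + 13 + 11 + 4 + 4 + 3 + 5 + 2 + 8 + 5 + 5 + 8 + 6) / 13 = 81 / 13 = 6.2308
UCL = c̄ + 3√c̄ = 6.2308 + 3 × √6.2308 = 6.2308 + 3 × 2.4962 = 13.7192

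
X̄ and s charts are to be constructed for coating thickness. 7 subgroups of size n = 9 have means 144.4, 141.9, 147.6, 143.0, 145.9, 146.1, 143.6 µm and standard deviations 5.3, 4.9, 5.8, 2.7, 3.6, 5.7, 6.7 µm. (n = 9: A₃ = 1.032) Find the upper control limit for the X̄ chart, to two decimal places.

149.76

X̄̄ = (144.4 + 141.9 + 147.6 + 143.0 + 145.9 + 146.1 + 143.6) / 7 = 144.6429
s̄ = (5.3 + 4.9 + 5.8 + 2.7 + 3.6 + 5.7 + 6.7) / 7 = 4.9571
UCL = X̄̄ + A₃·s̄ = 144.6429 + 1.032 × 4.9571 = 149.7586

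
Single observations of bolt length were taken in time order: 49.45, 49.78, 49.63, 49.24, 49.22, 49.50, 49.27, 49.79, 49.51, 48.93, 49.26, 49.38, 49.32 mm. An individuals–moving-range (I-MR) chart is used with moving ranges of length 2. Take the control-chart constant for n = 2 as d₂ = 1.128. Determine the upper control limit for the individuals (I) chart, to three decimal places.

X̄ = (49.45 + 49.78 + 49.63 + 49.24 + 49.22 + 49.50 + 49.27 + 49.79 + 49.51 + 48.93 + 49.26 + 49.38 + 49.32) / 13 = 49.4062
Moving ranges: 0.33, 0.15, 0.39, 0.02, 0.28, 0.23, 0.52, 0.28, 0.58, 0.33, 0.12, 0.06; M̄R̄ = 3.2900 / 12 = 0.2742
UCL = X̄ + 3·M̄R̄/d₂ = 49.4062 + 3 × 0.2742 / 1.128 = 50.1353

50.135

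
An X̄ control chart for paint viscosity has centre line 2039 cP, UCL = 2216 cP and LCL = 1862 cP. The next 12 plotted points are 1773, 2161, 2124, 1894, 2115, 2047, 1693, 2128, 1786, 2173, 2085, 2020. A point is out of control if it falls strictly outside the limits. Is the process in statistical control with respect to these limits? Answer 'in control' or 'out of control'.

out of control

Compare each point to [1862, 2216]: sample 1 = 1773 < LCL; sample 7 = 1693 < LCL; sample 9 = 1786 < LCL.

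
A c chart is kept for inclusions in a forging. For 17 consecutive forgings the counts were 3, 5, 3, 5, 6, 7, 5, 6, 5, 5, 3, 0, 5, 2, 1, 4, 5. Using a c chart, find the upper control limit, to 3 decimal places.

c̄ = (3 + 5 + 3 + 5 + 6 + 7 + 5 + 6 + 5 + 5 + 3 + 0 + 5 + 2 + 1 + 4 + 5) / 17 = 70 / 17 = 4.1176
UCL = c̄ + 3√c̄ = 4.1176 + 3 × √4.1176 = 4.1176 + 3 × 2.0292 = 10.2052

10.205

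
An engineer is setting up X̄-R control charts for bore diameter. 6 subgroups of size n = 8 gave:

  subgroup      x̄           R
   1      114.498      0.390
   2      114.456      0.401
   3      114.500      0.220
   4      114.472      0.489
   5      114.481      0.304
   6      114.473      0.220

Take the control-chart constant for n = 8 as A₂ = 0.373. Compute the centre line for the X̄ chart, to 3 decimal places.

X̄̄ = (114.498 + 114.456 + 114.500 + 114.472 + 114.481 + 114.473) / 6 = 686.8800 / 6 = 114.4800
CL = X̄̄ = 114.4800

114.480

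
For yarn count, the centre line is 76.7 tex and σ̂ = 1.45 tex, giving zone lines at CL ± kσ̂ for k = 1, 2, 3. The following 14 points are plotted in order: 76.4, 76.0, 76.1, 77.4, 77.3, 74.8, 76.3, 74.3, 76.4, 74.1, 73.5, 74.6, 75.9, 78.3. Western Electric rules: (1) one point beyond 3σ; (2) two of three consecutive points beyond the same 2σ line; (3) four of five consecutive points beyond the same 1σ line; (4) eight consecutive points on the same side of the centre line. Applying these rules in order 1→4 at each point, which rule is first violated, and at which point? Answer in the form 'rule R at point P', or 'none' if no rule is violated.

rule 3 at point 12

Zone of each point (C = within 1σ̂, B = 1σ̂–2σ̂, A = 2σ̂–3σ̂, * = beyond 3σ̂; sign = side of CL): 1:-C, 2:-C, 3:-C, 4:+C, 5:+C, 6:-B, 7:-C, 8:-B, 9:-C, 10:-B, 11:-A, 12:-B, 13:-C, 14:+B
Rule 3 (four of five consecutive points beyond the same 1σ limit) is satisfied at point 12.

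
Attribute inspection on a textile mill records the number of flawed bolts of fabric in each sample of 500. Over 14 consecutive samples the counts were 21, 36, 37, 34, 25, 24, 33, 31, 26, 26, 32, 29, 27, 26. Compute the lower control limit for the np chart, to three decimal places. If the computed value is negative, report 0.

13.373

p̄ = Σdᵢ / (k·n) = 407 / (14 × 500) = 0.05814
LCL = np̄ − 3·√(np̄(1−p̄)) = 29.0714 − 3 × 5.2327 = 13.3733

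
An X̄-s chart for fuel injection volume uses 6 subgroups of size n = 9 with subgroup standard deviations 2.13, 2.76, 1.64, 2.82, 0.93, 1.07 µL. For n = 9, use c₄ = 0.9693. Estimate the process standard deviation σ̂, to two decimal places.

1.95

s̄ = (2.13 + 2.76 + 1.64 + 2.82 + 0.93 + 1.07) / 6 = 1.8917
σ̂ = s̄ / c₄ = 1.8917 / 0.9693 = 1.9516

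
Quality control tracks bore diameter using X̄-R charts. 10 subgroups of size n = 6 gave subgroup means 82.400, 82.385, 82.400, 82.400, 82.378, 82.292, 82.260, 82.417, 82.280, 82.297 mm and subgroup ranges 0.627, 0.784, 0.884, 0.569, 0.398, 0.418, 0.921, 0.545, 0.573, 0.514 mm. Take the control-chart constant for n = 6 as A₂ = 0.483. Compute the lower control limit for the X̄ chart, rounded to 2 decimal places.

82.05

X̄̄ = (82.400 + 82.385 + 82.400 + 82.400 + 82.378 + 82.292 + 82.260 + 82.417 + 82.280 + 82.297) / 10 = 823.5090 / 10 = 82.3509
R̄ = (0.627 + 0.784 + 0.884 + 0.569 + 0.398 + 0.418 + 0.921 + 0.545 + 0.573 + 0.514) / 10 = 6.2330 / 10 = 0.6233
LCL = X̄̄ − A₂·R̄ = 82.3509 − 0.483 × 0.6233 = 82.0498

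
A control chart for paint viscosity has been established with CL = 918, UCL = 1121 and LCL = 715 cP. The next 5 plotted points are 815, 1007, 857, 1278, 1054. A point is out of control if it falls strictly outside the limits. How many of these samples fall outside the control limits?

Compare each point to [715, 1121]: sample 4 = 1278 > UCL.

1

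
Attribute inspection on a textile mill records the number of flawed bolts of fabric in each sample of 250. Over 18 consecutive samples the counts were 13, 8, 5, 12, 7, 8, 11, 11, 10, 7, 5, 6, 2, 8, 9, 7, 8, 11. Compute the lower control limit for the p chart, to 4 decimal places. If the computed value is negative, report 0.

p̄ = Σdᵢ / (k·n) = 148 / (18 × 250) = 0.03289
LCL = p̄ − 3·√(p̄(1−p̄)/n) = 0.03289 − 3 × 0.01128 = -0.00095 → 0 (negative, so LCL = 0)

0.0000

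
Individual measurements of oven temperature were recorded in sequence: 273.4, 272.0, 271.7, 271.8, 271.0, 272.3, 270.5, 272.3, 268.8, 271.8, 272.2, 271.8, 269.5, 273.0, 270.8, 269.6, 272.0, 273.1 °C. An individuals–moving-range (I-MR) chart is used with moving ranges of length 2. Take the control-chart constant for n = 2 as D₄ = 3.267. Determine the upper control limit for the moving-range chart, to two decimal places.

Moving ranges: 1.4, 0.3, 0.1, 0.8, 1.3, 1.8, 1.8, 3.5, 3.0, 0.4, 0.4, 2.3, 3.5, 2.2, 1.2, 2.4, 1.1; M̄R̄ = 27.5000 / 17 = 1.6176
UCL_MR = D₄·M̄R̄ = 3.267 × 1.6176 = 5.2849

5.28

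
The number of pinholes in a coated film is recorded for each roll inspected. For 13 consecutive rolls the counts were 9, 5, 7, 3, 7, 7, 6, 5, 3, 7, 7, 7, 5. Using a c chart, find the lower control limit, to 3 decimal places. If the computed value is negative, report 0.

c̄ = (9 + 5 + 7 + 3 + 7 + 7 + 6 + 5 + 3 + 7 + 7 + 7 + 5) / 13 = 78 / 13 = 6.0000
LCL = c̄ − 3√c̄ = 6.0000 − 3 × 2.4495 = -1.3485 → 0 (cannot be negative)

0.000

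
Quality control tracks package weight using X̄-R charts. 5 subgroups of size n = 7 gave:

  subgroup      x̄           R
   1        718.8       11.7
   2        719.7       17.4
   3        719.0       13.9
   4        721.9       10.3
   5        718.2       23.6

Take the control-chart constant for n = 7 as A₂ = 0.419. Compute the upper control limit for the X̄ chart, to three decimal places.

725.964

X̄̄ = (718.8 + 719.7 + 719.0 + 721.9 + 718.2) / 5 = 3597.6000 / 5 = 719.5200
R̄ = (11.7 + 17.4 + 13.9 + 10.3 + 23.6) / 5 = 76.9000 / 5 = 15.3800
UCL = X̄̄ + A₂·R̄ = 719.5200 + 0.419 × 15.3800 = 725.9642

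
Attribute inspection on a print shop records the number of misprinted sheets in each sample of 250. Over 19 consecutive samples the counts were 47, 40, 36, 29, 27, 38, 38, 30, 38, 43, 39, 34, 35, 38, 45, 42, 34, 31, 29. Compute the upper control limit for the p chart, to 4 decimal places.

p̄ = Σdᵢ / (k·n) = 693 / (19 × 250) = 0.14589
UCL = p̄ + 3·√(p̄(1−p̄)/n) = 0.14589 + 3 × √(0.14589×0.85411/250) = 0.14589 + 3 × 0.02233 = 0.21287

0.2129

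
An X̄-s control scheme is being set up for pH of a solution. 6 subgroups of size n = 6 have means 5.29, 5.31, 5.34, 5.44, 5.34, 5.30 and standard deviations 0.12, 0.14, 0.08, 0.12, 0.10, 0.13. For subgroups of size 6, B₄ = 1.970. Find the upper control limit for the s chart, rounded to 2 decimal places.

0.23

s̄ = (0.12 + 0.14 + 0.08 + 0.12 + 0.10 + 0.13) / 6 = 0.1150
UCL_s = B₄·s̄ = 1.970 × 0.1150 = 0.2266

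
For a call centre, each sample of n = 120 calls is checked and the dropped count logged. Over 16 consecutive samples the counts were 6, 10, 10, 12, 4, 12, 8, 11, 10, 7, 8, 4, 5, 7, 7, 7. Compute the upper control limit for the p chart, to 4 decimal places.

0.1350

p̄ = Σdᵢ / (k·n) = 128 / (16 × 120) = 0.06667
UCL = p̄ + 3·√(p̄(1−p̄)/n) = 0.06667 + 3 × √(0.06667×0.93333/120) = 0.06667 + 3 × 0.02277 = 0.13498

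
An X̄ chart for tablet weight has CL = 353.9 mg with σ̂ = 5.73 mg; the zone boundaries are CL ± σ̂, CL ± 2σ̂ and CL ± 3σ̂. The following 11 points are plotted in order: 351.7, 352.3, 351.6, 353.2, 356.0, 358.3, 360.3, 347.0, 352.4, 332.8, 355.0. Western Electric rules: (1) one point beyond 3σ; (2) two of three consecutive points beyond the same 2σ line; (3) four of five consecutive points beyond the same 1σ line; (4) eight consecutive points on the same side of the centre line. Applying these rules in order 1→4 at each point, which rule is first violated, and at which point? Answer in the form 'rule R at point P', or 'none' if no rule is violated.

Zone of each point (C = within 1σ̂, B = 1σ̂–2σ̂, A = 2σ̂–3σ̂, * = beyond 3σ̂; sign = side of CL): 1:-C, 2:-C, 3:-C, 4:-C, 5:+C, 6:+C, 7:+B, 8:-B, 9:-C, 10:-*, 11:+C
Rule 1 (one point beyond the 3σ limits) is satisfied at point 10.

rule 1 at point 10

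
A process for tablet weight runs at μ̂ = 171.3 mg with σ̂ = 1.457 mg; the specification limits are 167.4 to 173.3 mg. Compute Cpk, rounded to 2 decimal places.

Cpu = (USL − μ̂) / (3σ̂) = (173.3 − 171.3) / (3 × 1.457) = 0.4576; Cpl = (μ̂ − LSL) / (3σ̂) = (171.3 − 167.4) / (3 × 1.457) = 0.8922; Cpk = min(Cpu, Cpl) = 0.4576

0.46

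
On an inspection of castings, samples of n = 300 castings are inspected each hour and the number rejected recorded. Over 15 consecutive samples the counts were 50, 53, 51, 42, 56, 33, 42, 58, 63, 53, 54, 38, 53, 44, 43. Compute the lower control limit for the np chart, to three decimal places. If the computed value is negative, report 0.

p̄ = Σdᵢ / (k·n) = 733 / (15 × 300) = 0.16289
LCL = np̄ − 3·√(np̄(1−p̄)) = 48.8667 − 3 × 6.3958 = 29.6791

29.679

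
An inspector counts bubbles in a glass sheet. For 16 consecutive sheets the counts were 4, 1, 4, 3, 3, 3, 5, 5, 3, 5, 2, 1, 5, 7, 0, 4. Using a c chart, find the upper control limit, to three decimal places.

c̄ = (4 + 1 + 4 + 3 + 3 + 3 + 5 + 5 + 3 + 5 + 2 + 1 + 5 + 7 + 0 + 4) / 16 = 55 / 16 = 3.4375
UCL = c̄ + 3√c̄ = 3.4375 + 3 × √3.4375 = 3.4375 + 3 × 1.8540 = 8.9996

9.000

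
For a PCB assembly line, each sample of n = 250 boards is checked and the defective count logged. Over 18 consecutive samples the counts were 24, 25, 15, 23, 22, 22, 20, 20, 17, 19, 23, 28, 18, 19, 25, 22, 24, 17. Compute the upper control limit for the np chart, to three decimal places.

p̄ = Σdᵢ / (k·n) = 383 / (18 × 250) = 0.08511
UCL = np̄ + 3·√(np̄(1−p̄)) = 21.2778 + 3 × √(21.2778×0.91489) = 21.2778 + 3 × 4.4121 = 34.5141

34.514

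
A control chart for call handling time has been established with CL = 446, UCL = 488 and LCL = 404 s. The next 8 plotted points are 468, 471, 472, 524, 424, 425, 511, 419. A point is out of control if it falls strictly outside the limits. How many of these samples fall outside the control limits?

Compare each point to [404, 488]: sample 4 = 524 > UCL; sample 7 = 511 > UCL.

2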